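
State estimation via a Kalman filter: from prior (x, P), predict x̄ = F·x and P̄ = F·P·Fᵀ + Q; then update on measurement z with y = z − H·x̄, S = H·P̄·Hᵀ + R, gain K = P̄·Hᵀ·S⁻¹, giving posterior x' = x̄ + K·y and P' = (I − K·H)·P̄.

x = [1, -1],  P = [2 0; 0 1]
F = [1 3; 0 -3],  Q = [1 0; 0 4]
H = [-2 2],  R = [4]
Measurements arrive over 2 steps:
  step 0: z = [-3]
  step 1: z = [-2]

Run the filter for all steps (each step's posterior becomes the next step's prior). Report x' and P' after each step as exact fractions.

step 0: x' = [97/88, -1/4], P' = [87/44 3/2; 3/2 2]
step 1: x' = [1582/1437, 331/2874], P' = [8062/4311 5753/4311; 5753/4311 7711/4311]

step 0: x̄ = F·x = [-2, 3]
step 0: P̄ = F·P·Fᵀ + Q = [12 -9; -9 13]
step 0: y = z − H·x̄ = [-13]
step 0: S = H·P̄·Hᵀ + R = [176]
step 0: K = P̄·Hᵀ·S⁻¹ = [-21/88; 1/4]
step 0: x' = x̄ + K·y = [97/88, -1/4]
step 0: P' = (I − K·H)·P̄ = [87/44 3/2; 3/2 2]
step 1: x̄ = F·x = [31/88, 3/4]
step 1: P̄ = F·P·Fᵀ + Q = [1319/44 -45/2; -45/2 22]
step 1: y = z − H·x̄ = [-123/44]
step 1: S = H·P̄·Hᵀ + R = [4311/11]
step 1: K = P̄·Hᵀ·S⁻¹ = [-2309/8622; 979/4311]
step 1: x' = x̄ + K·y = [1582/1437, 331/2874]
step 1: P' = (I − K·H)·P̄ = [8062/4311 5753/4311; 5753/4311 7711/4311]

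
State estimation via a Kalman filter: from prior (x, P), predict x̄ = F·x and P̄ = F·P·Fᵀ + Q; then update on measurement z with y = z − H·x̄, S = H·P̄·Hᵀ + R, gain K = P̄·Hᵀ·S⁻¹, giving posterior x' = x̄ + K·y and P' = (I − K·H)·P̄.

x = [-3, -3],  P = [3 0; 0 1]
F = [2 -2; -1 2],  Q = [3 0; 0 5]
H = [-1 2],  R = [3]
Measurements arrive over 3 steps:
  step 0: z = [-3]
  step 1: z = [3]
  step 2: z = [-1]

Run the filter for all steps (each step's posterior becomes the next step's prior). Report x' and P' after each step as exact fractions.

step 0: x' = [-117/110, -114/55], P' = [569/110 113/55; 113/55 82/55]
step 1: x' = [-1981/1170, 457/1170], P' = [21719/3510 4556/1755; 4556/1755 6191/3510]
step 2: x' = [-40603/56066, -35019/56066], P' = [744089/112132 157397/56066; 157397/56066 104461/56066]

step 0: x̄ = F·x = [0, -3]
step 0: P̄ = F·P·Fᵀ + Q = [19 -10; -10 12]
step 0: y = z − H·x̄ = [3]
step 0: S = H·P̄·Hᵀ + R = [110]
step 0: K = P̄·Hᵀ·S⁻¹ = [-39/110; 17/55]
step 0: x' = x̄ + K·y = [-117/110, -114/55]
step 0: P' = (I − K·H)·P̄ = [569/110 113/55; 113/55 82/55]
step 1: x̄ = F·x = [111/55, -339/110]
step 1: P̄ = F·P·Fᵀ + Q = [727/55 -219/55; -219/55 871/110]
step 1: y = z − H·x̄ = [123/11]
step 1: S = H·P̄·Hᵀ + R = [702/11]
step 1: K = P̄·Hᵀ·S⁻¹ = [-233/702; 109/351]
step 1: x' = x̄ + K·y = [-1981/1170, 457/1170]
step 1: P' = (I − K·H)·P̄ = [21719/3510 4556/1755; 4556/1755 6191/3510]
step 2: x̄ = F·x = [-2438/585, 193/78]
step 2: P̄ = F·P·Fᵀ + Q = [24637/1755 -451/117; -451/117 613/78]
step 2: y = z − H·x̄ = [-5918/585]
step 2: S = H·P̄·Hᵀ + R = [112132/1755]
step 2: K = P̄·Hᵀ·S⁻¹ = [-38167/112132; 17175/56066]
step 2: x' = x̄ + K·y = [-40603/56066, -35019/56066]
step 2: P' = (I − K·H)·P̄ = [744089/112132 157397/56066; 157397/56066 104461/56066]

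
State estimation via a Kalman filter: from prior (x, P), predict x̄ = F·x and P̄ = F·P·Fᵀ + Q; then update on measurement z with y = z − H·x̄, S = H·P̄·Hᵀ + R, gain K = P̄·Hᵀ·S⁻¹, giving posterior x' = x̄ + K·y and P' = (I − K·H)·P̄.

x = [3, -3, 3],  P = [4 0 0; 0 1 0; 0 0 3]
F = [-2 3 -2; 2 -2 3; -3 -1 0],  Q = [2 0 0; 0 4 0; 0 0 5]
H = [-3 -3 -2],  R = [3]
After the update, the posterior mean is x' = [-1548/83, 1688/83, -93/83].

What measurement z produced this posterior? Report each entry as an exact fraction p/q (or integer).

x̄ = F·x = [-21, 21, -6]
P̄ = F·P·Fᵀ + Q = [39 -40 21; -40 51 -22; 21 -22 42]
S = H·P̄·Hᵀ + R = [249]
K = P̄·Hᵀ·S⁻¹ = [-13/83; 11/249; -27/83]
x' − x̄ = [195/83, -55/83, 405/83] = K·y
y = (KᵀK)⁻¹·Kᵀ·(x' − x̄) = [-15]
z = y + H·x̄ = [-15] + [12] = [-3]

z = [-3]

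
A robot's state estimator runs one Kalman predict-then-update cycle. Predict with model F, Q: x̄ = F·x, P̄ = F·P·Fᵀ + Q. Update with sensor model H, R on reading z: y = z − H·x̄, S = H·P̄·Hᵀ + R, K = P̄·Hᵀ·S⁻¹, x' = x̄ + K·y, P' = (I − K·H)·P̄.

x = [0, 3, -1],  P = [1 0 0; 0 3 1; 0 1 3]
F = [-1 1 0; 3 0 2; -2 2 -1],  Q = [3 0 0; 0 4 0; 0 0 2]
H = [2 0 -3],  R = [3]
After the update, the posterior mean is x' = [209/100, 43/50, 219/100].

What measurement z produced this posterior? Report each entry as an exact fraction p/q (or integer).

z = [-2]

x̄ = F·x = [3, -2, 7]
P̄ = F·P·Fᵀ + Q = [7 -1 7; -1 25 -8; 7 -8 17]
S = H·P̄·Hᵀ + R = [100]
K = P̄·Hᵀ·S⁻¹ = [-7/100; 11/50; -37/100]
x' − x̄ = [-91/100, 143/50, -481/100] = K·y
y = (KᵀK)⁻¹·Kᵀ·(x' − x̄) = [13]
z = y + H·x̄ = [13] + [-15] = [-2]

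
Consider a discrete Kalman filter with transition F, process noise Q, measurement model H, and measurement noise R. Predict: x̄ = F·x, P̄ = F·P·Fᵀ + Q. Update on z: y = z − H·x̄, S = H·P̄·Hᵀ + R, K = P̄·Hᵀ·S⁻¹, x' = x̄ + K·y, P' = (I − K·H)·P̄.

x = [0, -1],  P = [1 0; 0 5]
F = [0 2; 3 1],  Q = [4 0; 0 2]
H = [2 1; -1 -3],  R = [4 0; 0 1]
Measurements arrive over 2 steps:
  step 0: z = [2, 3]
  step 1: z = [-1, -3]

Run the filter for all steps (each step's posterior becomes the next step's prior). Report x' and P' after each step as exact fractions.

step 0: x̄ = F·x = [-2, -1]
step 0: P̄ = F·P·Fᵀ + Q = [24 10; 10 16]
step 0: y = z − H·x̄ = [7, -2]
step 0: S = H·P̄·Hᵀ + R = [156 -166; -166 229]
step 0: K = P̄·Hᵀ·S⁻¹ = [2159/4084 301/2042; -173/1021 -384/1021]
step 0: x' = x̄ + K·y = [5741/4084, -1464/1021]
step 0: P' = (I − K·H)·P̄ = [2651/2042 -492/1021; -492/1021 292/1021]
step 1: x̄ = F·x = [-2928/1021, 11367/4084]
step 1: P̄ = F·P·Fᵀ + Q = [5252/1021 -2368/1021; -2368/1021 22623/2042]
step 1: y = z − H·x̄ = [7973/4084, 10137/4084]
step 1: S = H·P̄·Hᵀ + R = [53863/2042 -55725/2042; -55725/2042 187737/2042]
step 1: K = P̄·Hᵀ·S⁻¹ = [532364/1143781 541756/3431343; -171263/1143781 -1306412/3431343]
step 1: x' = x̄ + K·y = [-1792564/1143781, 1768245/1143781]
step 1: P' = (I − K·H)·P̄ = [3941372/3431343 -1494376/3431343; -1494376/3431343 933596/3431343]

step 0: x' = [5741/4084, -1464/1021], P' = [2651/2042 -492/1021; -492/1021 292/1021]
step 1: x' = [-1792564/1143781, 1768245/1143781], P' = [3941372/3431343 -1494376/3431343; -1494376/3431343 933596/3431343]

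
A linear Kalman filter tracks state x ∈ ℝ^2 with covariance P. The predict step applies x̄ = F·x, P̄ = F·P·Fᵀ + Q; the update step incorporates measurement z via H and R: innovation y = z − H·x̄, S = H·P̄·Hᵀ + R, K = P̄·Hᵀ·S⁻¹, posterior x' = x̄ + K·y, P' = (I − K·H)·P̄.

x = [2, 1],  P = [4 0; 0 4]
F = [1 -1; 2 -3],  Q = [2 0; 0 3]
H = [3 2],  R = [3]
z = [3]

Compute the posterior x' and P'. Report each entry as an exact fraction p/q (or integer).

x' = [59/79, 213/553]
P' = [90/79 -120/79; -120/79 1515/553]

x̄ = F·x = [1, 1]
P̄ = F·P·Fᵀ + Q = [10 20; 20 55]
y = z − H·x̄ = [-2]
S = H·P̄·Hᵀ + R = [553]
K = P̄·Hᵀ·S⁻¹ = [10/79; 170/553]
x' = x̄ + K·y = [59/79, 213/553]
P' = (I − K·H)·P̄ = [90/79 -120/79; -120/79 1515/553]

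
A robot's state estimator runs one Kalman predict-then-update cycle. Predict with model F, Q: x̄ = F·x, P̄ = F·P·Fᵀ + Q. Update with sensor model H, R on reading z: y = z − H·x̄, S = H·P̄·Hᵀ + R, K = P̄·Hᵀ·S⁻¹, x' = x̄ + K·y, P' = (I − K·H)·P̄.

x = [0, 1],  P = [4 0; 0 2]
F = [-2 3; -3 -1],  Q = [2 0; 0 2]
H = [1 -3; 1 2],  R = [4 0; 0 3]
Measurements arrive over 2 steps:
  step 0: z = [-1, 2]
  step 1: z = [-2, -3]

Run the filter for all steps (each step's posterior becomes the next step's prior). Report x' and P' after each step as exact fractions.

step 0: x' = [14415/14924, 8663/14924], P' = [12105/7462 333/7462; 333/7462 2073/7462]
step 1: x' = [-44692906/25687589, -7783558/25687589], P' = [34783510/25687589 1556110/25687589; 1556110/25687589 7045330/25687589]

step 0: x̄ = F·x = [3, -1]
step 0: P̄ = F·P·Fᵀ + Q = [36 18; 18 40]
step 0: y = z − H·x̄ = [-7, 1]
step 0: S = H·P̄·Hᵀ + R = [292 -222; -222 271]
step 0: K = P̄·Hᵀ·S⁻¹ = [5553/14924 4257/7462; -2943/14924 1493/7462]
step 0: x' = x̄ + K·y = [14415/14924, 8663/14924]
step 0: P' = (I − K·H)·P̄ = [12105/7462 333/7462; 333/7462 2073/7462]
step 1: x̄ = F·x = [-2841/14924, -12977/3731]
step 1: P̄ = F·P·Fᵀ + Q = [78005/7462 32040/3731; 32040/3731 63970/3731]
step 1: y = z − H·x̄ = [-182731/14924, 61885/14924]
step 1: S = H·P̄·Hᵀ + R = [874833/7462 -753715/7462; -753715/7462 868471/7462]
step 1: K = P̄·Hᵀ·S⁻¹ = [7528795/25687589 12631910/25687589; -4894970/25687589 5215590/25687589]
step 1: x' = x̄ + K·y = [-44692906/25687589, -7783558/25687589]
step 1: P' = (I − K·H)·P̄ = [34783510/25687589 1556110/25687589; 1556110/25687589 7045330/25687589]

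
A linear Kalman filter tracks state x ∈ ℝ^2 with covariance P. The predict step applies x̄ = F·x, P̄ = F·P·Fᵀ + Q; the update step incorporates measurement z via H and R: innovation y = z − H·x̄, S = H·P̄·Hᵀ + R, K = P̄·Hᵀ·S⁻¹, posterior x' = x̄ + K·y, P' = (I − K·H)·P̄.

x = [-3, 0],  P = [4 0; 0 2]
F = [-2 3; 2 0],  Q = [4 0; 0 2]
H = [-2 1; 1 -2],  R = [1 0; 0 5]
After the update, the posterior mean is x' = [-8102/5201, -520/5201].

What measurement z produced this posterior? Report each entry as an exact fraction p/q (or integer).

x̄ = F·x = [6, -6]
P̄ = F·P·Fᵀ + Q = [38 -16; -16 18]
S = H·P̄·Hᵀ + R = [235 -192; -192 179]
K = P̄·Hᵀ·S⁻¹ = [-3028/5201 -1214/5201; -1034/5201 -2620/5201]
x' − x̄ = [-39308/5201, 30686/5201] = K·y
y = (KᵀK)⁻¹·Kᵀ·(x' − x̄) = [21, -20]
z = y + H·x̄ = [21, -20] + [-18, 18] = [3, -2]

z = [3, -2]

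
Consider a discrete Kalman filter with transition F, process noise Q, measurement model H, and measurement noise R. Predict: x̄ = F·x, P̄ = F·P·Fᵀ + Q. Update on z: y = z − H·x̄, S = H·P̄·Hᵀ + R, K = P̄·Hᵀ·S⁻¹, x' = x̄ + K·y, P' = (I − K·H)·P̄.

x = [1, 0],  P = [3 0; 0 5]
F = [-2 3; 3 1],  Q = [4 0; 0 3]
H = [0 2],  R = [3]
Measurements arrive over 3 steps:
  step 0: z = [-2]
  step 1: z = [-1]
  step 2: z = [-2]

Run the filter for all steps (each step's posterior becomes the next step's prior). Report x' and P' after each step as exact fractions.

step 0: x' = [-238/143, -131/143], P' = [8687/143 -9/143; -9/143 105/143]
step 1: x' = [-313133/105027, -4099/8079], P' = [542699/35009 -1330/2693; -1330/2693 2017/2693]
step 2: x' = [-23798203/19752223, -20639882/19752223], P' = [310821471/19752223 -9895683/19752223; -9895683/19752223 14735397/19752223]

step 0: x̄ = F·x = [-2, 3]
step 0: P̄ = F·P·Fᵀ + Q = [61 -3; -3 35]
step 0: y = z − H·x̄ = [-8]
step 0: S = H·P̄·Hᵀ + R = [143]
step 0: K = P̄·Hᵀ·S⁻¹ = [-6/143; 70/143]
step 0: x' = x̄ + K·y = [-238/143, -131/143]
step 0: P' = (I − K·H)·P̄ = [8687/143 -9/143; -9/143 105/143]
step 1: x̄ = F·x = [83/143, -65/11]
step 1: P̄ = F·P·Fᵀ + Q = [36373/143 -3990/11; -3990/11 6051/11]
step 1: y = z − H·x̄ = [119/11]
step 1: S = H·P̄·Hᵀ + R = [24237/11]
step 1: K = P̄·Hᵀ·S⁻¹ = [-2660/8079; 4034/8079]
step 1: x' = x̄ + K·y = [-313133/105027, -4099/8079]
step 1: P' = (I − K·H)·P̄ = [542699/35009 -1330/2693; -1330/2693 2017/2693]
step 2: x̄ = F·x = [466405/105027, -992686/105027]
step 2: P̄ = F·P·Fᵀ + Q = [2754301/35009 -3298561/35009; -3298561/35009 4911799/35009]
step 2: y = z − H·x̄ = [1775318/105027]
step 2: S = H·P̄·Hᵀ + R = [19752223/35009]
step 2: K = P̄·Hᵀ·S⁻¹ = [-6597122/19752223; 9823598/19752223]
step 2: x' = x̄ + K·y = [-23798203/19752223, -20639882/19752223]
step 2: P' = (I − K·H)·P̄ = [310821471/19752223 -9895683/19752223; -9895683/19752223 14735397/19752223]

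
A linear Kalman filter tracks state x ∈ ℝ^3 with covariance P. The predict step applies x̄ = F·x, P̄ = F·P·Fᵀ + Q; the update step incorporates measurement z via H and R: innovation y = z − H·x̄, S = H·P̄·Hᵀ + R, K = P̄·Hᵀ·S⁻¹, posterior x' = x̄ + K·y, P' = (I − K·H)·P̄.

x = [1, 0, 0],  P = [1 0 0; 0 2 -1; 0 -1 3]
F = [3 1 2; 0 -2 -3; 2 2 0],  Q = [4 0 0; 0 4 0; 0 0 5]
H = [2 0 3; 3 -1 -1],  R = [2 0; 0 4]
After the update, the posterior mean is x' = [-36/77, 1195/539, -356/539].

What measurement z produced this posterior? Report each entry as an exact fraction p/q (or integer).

z = [-3, -3]

x̄ = F·x = [3, 0, 2]
P̄ = F·P·Fᵀ + Q = [23 -15 6; -15 27 -2; 6 -2 17]
S = H·P̄·Hᵀ + R = [319 165; 165 305]
K = P̄·Hᵀ·S⁻¹ = [95/1001 93/455; 57/7007 -149/637; 144/539 -33/245]
x' − x̄ = [-267/77, 1195/539, -1434/539] = K·y
y = (KᵀK)⁻¹·Kᵀ·(x' − x̄) = [-15, -10]
z = y + H·x̄ = [-15, -10] + [12, 7] = [-3, -3]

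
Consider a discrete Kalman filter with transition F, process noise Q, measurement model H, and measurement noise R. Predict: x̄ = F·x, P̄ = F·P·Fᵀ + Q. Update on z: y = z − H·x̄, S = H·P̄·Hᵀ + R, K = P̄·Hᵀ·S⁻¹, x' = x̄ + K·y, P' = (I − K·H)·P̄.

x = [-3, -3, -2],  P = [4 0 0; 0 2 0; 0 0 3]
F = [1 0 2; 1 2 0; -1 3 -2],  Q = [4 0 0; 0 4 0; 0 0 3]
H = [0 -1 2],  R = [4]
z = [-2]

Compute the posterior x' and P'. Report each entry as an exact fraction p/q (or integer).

x̄ = F·x = [-7, -9, -2]
P̄ = F·P·Fᵀ + Q = [20 4 -16; 4 16 8; -16 8 37]
y = z − H·x̄ = [-7]
S = H·P̄·Hᵀ + R = [136]
K = P̄·Hᵀ·S⁻¹ = [-9/34; 0; 33/68]
x' = x̄ + K·y = [-175/34, -9, -367/68]
P' = (I − K·H)·P̄ = [178/17 4 25/17; 4 16 8; 25/17 8 169/34]

x' = [-175/34, -9, -367/68]
P' = [178/17 4 25/17; 4 16 8; 25/17 8 169/34]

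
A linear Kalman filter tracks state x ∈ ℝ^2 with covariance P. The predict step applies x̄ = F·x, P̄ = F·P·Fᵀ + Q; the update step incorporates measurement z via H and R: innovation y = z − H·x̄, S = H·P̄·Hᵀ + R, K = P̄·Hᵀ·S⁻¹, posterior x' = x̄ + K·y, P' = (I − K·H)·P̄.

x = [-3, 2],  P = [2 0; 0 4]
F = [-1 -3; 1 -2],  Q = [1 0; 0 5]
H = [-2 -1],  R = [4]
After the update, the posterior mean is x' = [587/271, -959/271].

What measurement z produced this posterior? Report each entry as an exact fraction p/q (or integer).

x̄ = F·x = [-3, -7]
P̄ = F·P·Fᵀ + Q = [39 22; 22 23]
S = H·P̄·Hᵀ + R = [271]
K = P̄·Hᵀ·S⁻¹ = [-100/271; -67/271]
x' − x̄ = [1400/271, 938/271] = K·y
y = (KᵀK)⁻¹·Kᵀ·(x' − x̄) = [-14]
z = y + H·x̄ = [-14] + [13] = [-1]

z = [-1]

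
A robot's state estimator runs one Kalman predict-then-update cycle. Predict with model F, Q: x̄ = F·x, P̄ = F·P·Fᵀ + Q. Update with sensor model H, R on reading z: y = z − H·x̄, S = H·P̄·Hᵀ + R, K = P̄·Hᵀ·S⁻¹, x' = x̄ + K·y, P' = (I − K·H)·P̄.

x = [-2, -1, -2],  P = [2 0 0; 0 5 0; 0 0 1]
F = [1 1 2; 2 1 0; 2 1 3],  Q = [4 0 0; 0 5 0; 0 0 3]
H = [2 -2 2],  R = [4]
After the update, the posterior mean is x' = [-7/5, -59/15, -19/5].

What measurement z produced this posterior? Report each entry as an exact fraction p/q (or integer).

z = [-2]

x̄ = F·x = [-7, -5, -11]
P̄ = F·P·Fᵀ + Q = [15 9 15; 9 18 13; 15 13 25]
S = H·P̄·Hᵀ + R = [180]
K = P̄·Hᵀ·S⁻¹ = [7/30; 2/45; 3/10]
x' − x̄ = [28/5, 16/15, 36/5] = K·y
y = (KᵀK)⁻¹·Kᵀ·(x' − x̄) = [24]
z = y + H·x̄ = [24] + [-26] = [-2]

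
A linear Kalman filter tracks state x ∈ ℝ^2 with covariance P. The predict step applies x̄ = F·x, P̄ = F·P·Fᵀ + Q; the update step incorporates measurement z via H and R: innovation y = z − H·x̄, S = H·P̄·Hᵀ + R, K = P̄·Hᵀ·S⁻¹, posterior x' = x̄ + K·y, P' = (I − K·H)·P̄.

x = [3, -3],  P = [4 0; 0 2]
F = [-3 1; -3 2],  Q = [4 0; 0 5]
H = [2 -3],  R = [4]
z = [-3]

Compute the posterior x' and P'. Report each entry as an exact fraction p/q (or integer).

x' = [-732/133, -387/133]
P' = [4290/133 2908/133; 2908/133 2028/133]

x̄ = F·x = [-12, -15]
P̄ = F·P·Fᵀ + Q = [42 40; 40 49]
y = z − H·x̄ = [-24]
S = H·P̄·Hᵀ + R = [133]
K = P̄·Hᵀ·S⁻¹ = [-36/133; -67/133]
x' = x̄ + K·y = [-732/133, -387/133]
P' = (I − K·H)·P̄ = [4290/133 2908/133; 2908/133 2028/133]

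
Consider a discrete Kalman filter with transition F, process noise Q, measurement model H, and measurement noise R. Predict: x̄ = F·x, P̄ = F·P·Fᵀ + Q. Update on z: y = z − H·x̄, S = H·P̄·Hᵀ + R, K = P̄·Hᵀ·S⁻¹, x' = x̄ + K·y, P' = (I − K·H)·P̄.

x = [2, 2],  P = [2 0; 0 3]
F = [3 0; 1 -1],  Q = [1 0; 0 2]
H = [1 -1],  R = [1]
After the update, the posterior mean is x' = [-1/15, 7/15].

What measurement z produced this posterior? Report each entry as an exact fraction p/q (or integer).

x̄ = F·x = [6, 0]
P̄ = F·P·Fᵀ + Q = [19 6; 6 7]
S = H·P̄·Hᵀ + R = [15]
K = P̄·Hᵀ·S⁻¹ = [13/15; -1/15]
x' − x̄ = [-91/15, 7/15] = K·y
y = (KᵀK)⁻¹·Kᵀ·(x' − x̄) = [-7]
z = y + H·x̄ = [-7] + [6] = [-1]

z = [-1]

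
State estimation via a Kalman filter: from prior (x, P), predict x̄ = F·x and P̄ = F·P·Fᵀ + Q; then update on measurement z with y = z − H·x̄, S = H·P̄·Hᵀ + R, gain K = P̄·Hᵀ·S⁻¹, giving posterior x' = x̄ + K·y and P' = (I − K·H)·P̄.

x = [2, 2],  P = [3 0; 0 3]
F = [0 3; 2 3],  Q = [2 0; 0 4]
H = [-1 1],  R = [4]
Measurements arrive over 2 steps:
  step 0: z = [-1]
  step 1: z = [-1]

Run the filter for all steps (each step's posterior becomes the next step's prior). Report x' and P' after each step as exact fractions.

step 0: x' = [71/11, 70/11], P' = [317/11 313/11; 313/11 345/11]
step 1: x' = [246/689, -137/689], P' = [39285/689 42997/689; 42997/689 49377/689]

step 0: x̄ = F·x = [6, 10]
step 0: P̄ = F·P·Fᵀ + Q = [29 27; 27 43]
step 0: y = z − H·x̄ = [-5]
step 0: S = H·P̄·Hᵀ + R = [22]
step 0: K = P̄·Hᵀ·S⁻¹ = [-1/11; 8/11]
step 0: x' = x̄ + K·y = [71/11, 70/11]
step 0: P' = (I − K·H)·P̄ = [317/11 313/11; 313/11 345/11]
step 1: x̄ = F·x = [210/11, 32]
step 1: P̄ = F·P·Fᵀ + Q = [3127/11 453; 453 743]
step 1: y = z − H·x̄ = [-153/11]
step 1: S = H·P̄·Hᵀ + R = [1378/11]
step 1: K = P̄·Hᵀ·S⁻¹ = [928/689; 1595/689]
step 1: x' = x̄ + K·y = [246/689, -137/689]
step 1: P' = (I − K·H)·P̄ = [39285/689 42997/689; 42997/689 49377/689]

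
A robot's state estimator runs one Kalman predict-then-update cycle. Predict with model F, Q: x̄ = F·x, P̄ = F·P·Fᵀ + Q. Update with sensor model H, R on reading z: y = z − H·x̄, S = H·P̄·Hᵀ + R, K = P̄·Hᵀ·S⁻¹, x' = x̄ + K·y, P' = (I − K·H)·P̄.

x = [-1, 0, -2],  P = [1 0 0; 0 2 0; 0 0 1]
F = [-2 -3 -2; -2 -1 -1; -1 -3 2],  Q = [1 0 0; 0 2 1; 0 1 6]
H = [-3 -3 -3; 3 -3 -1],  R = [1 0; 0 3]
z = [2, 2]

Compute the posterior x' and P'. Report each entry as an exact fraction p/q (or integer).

x' = [167338/97007, 260010/97007, -491563/97007]
P' = [87773/97007 142238/97007 -226122/97007; 142238/97007 290615/97007 -430503/97007; -226122/97007 -430503/97007 661155/97007]

x̄ = F·x = [6, 4, -3]
P̄ = F·P·Fᵀ + Q = [27 12 16; 12 9 7; 16 7 29]
y = z − H·x̄ = [23, -7]
S = H·P̄·Hᵀ + R = [1216 -87; -87 86]
K = P̄·Hᵀ·S⁻¹ = [-11667/97007 20909/97007; -7050/97007 -4876/97007; -13590/97007 -16004/97007]
x' = x̄ + K·y = [167338/97007, 260010/97007, -491563/97007]
P' = (I − K·H)·P̄ = [87773/97007 142238/97007 -226122/97007; 142238/97007 290615/97007 -430503/97007; -226122/97007 -430503/97007 661155/97007]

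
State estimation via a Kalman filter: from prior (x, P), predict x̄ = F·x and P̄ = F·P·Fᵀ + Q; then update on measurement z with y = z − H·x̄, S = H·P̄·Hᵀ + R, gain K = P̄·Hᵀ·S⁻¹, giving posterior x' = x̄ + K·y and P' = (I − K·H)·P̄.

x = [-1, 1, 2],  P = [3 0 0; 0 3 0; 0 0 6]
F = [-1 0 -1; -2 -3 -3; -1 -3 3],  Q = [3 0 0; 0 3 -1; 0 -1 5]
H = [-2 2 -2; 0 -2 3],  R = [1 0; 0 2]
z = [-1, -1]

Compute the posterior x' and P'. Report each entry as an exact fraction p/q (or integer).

x̄ = F·x = [-1, -7, 4]
P̄ = F·P·Fᵀ + Q = [12 24 -15; 24 96 -22; -15 -22 89]
y = z − H·x̄ = [19, -27]
S = H·P̄·Hᵀ + R = [653 -952; -952 1451]
K = P̄·Hᵀ·S⁻¹ = [-3394/13733 -3107/13733; 27172/41199 10502/41199; 17480/41199 20299/41199]
x' = x̄ + K·y = [5670/13733, -55679/41199, -51157/41199]
P' = (I − K·H)·P̄ = [59121/13733 166058/13733 108634/13733; 166058/13733 1556284/41199 1044524/41199; 108634/13733 1044524/41199 709882/41199]

x' = [5670/13733, -55679/41199, -51157/41199]
P' = [59121/13733 166058/13733 108634/13733; 166058/13733 1556284/41199 1044524/41199; 108634/13733 1044524/41199 709882/41199]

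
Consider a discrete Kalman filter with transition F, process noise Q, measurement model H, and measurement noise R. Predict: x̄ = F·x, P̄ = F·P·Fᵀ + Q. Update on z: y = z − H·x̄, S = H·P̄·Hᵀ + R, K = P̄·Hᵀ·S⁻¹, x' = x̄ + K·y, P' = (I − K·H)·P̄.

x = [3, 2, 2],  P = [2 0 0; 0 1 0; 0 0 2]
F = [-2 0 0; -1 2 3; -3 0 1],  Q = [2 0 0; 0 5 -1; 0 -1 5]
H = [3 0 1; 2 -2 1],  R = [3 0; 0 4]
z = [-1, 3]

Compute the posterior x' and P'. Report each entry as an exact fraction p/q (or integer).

x' = [-4470/20029, -29201/20029, -7231/20029]
P' = [13486/20029 -1220/20029 -27804/20029; -1220/20029 31192/20029 26076/20029; -27804/20029 26076/20029 104124/20029]

x̄ = F·x = [-6, 7, -7]
P̄ = F·P·Fᵀ + Q = [10 4 12; 4 29 11; 12 11 25]
y = z − H·x̄ = [24, 36]
S = H·P̄·Hᵀ + R = [190 99; 99 157]
K = P̄·Hᵀ·S⁻¹ = [4218/20029 402/20029; 7472/20029 -9687/20029; 6904/20029 -909/20029]
x' = x̄ + K·y = [-4470/20029, -29201/20029, -7231/20029]
P' = (I − K·H)·P̄ = [13486/20029 -1220/20029 -27804/20029; -1220/20029 31192/20029 26076/20029; -27804/20029 26076/20029 104124/20029]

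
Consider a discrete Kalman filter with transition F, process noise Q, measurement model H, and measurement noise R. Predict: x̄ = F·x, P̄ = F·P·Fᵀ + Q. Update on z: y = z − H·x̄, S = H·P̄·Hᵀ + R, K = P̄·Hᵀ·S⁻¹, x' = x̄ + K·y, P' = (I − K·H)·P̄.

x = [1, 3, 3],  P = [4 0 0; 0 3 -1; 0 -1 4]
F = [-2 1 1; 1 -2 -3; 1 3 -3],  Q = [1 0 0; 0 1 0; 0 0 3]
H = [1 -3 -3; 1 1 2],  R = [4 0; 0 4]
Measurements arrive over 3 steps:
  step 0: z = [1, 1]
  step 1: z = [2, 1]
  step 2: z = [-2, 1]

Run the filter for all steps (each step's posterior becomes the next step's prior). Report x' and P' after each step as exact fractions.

step 0: x̄ = F·x = [4, -14, 1]
step 0: P̄ = F·P·Fᵀ + Q = [22 -21 -11; -21 41 25; -11 25 88]
step 0: y = z − H·x̄ = [-42, 9]
step 0: S = H·P̄·Hᵀ + R = [1829 -801; -801 433]
step 0: K = P̄·Hᵀ·S⁻¹ = [34273/150356 56109/150356; -38757/150356 -47389/150356; 160/37589 16790/37589]
step 0: x' = x̄ + K·y = [-333061/150356, -903691/150356, 181979/37589]
step 0: P' = (I − K·H)·P̄ = [441907/150356 420681/150356 -79769/37589; 420681/150356 994043/150356 -200535/37589; -79769/37589 -200535/37589 173732/37589]
step 1: x̄ = F·x = [490347/150356, -709427/150356, -2613941/75178]
step 1: P̄ = F·P·Fᵀ + Q = [1596255/150356 -1076111/150356 -2161703/75178; -1076111/150356 1428839/150356 2736779/75178; -2161703/75178 2736779/75178 8742694/37589]
step 1: y = z − H·x̄ = [-9000781/75178, 2706300/37589]
step 1: S = H·P̄·Hᵀ + R = [115178840/37589 -63825328/37589; -63825328/37589 36489502/37589]
step 1: K = P̄·Hᵀ·S⁻¹ = [124120999/490819952 11861084/30676247; -69972591/490819952 -5274593/30676247; -11327503/122704988 9988113/30676247]
step 1: x' = x̄ + K·y = [807123577/981639904, -28750129/981639904, -67588485/245409976]
step 1: P' = (I − K·H)·P̄ = [1556601311/981639904 414138105/981639904 -56565083/245409976; 414138105/981639904 1738565231/981639904 -353481405/245409976; -56565083/245409976 -353481405/245409976 91208263/61352494]
step 2: x̄ = F·x = [-273335889/140234272, 239383665/140234272, 765967505/490819952]
step 2: P̄ = F·P·Fᵀ + Q = [6826580255/981639904 -3411833407/981639904 -2965008201/490819952; -3411833407/981639904 5360394143/981639904 5136338377/490819952; -2965008201/490819952 5136338377/490819952 15643912439/245409976]
step 2: y = z − H·x̄ = [4786466705/490819952, -461141137/245409976]
step 2: S = H·P̄·Hᵀ + R = [215784203847/245409976 -58051113535/122704988; -58051113535/122704988 17310194227/61352494]
step 2: K = P̄·Hᵀ·S⁻¹ = [10216276006663/41682786023282 7929768294932/20841393011641; -6218040477507/41682786023282 -3520512880243/20841393011641; -1812274471779/20841393011641 6705579371547/20841393011641]
step 2: x' = x̄ + K·y = [-22835295511989/83365572046564, 47491927685809/83365572046564, 2251337563966/20841393011641]
step 2: P' = (I − K·H)·P̄ = [127195785675089/83365572046564 30629878037367/83365572046564 -3868671374193/20841393011641; 30629878037367/83365572046564 140540885359537/83365572046564 -28437371185099/20841393011641; -3868671374193/20841393011641 -28437371185099/20841393011641 29564180022740/20841393011641]

step 0: x' = [-333061/150356, -903691/150356, 181979/37589], P' = [441907/150356 420681/150356 -79769/37589; 420681/150356 994043/150356 -200535/37589; -79769/37589 -200535/37589 173732/37589]
step 1: x' = [807123577/981639904, -28750129/981639904, -67588485/245409976], P' = [1556601311/981639904 414138105/981639904 -56565083/245409976; 414138105/981639904 1738565231/981639904 -353481405/245409976; -56565083/245409976 -353481405/245409976 91208263/61352494]
step 2: x' = [-22835295511989/83365572046564, 47491927685809/83365572046564, 2251337563966/20841393011641], P' = [127195785675089/83365572046564 30629878037367/83365572046564 -3868671374193/20841393011641; 30629878037367/83365572046564 140540885359537/83365572046564 -28437371185099/20841393011641; -3868671374193/20841393011641 -28437371185099/20841393011641 29564180022740/20841393011641]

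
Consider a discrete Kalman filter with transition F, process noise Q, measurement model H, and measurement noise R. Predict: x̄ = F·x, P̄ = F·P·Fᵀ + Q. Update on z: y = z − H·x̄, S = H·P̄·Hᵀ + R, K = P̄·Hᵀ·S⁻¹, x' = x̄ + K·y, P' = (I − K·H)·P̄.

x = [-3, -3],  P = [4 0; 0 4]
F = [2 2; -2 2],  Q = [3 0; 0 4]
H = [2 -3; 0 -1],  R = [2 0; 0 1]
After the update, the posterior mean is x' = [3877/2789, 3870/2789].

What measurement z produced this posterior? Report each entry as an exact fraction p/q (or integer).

z = [-1, -2]

x̄ = F·x = [-12, 0]
P̄ = F·P·Fᵀ + Q = [35 0; 0 36]
S = H·P̄·Hᵀ + R = [466 108; 108 37]
K = P̄·Hᵀ·S⁻¹ = [1295/2789 -3780/2789; -54/2789 -2556/2789]
x' − x̄ = [37345/2789, 3870/2789] = K·y
y = (KᵀK)⁻¹·Kᵀ·(x' − x̄) = [23, -2]
z = y + H·x̄ = [23, -2] + [-24, 0] = [-1, -2]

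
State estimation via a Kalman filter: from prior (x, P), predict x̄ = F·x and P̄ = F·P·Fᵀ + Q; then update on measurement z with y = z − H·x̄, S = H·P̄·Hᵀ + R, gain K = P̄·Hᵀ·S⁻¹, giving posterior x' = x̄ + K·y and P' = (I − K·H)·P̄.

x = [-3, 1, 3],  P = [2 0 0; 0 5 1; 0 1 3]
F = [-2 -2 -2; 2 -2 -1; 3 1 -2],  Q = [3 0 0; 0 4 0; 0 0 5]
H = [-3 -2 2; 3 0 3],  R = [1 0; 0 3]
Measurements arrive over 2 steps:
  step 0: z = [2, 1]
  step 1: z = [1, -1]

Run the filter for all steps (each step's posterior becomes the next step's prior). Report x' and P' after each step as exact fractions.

step 0: x' = [319217/164637, -921617/164637, -281872/164637], P' = [467807/164637 -1141145/164637 -453430/164637; -1141145/164637 2877707/164637 1159801/164637; -453430/164637 1159801/164637 493580/164637]
step 1: x' = [-789508313/5081999803, -2301337387/5081999803, -1104408217/5081999803], P' = [14385915940/15245999409 -11219191757/5081999803 -4312367385/5081999803; -11219191757/5081999803 29076862796/5081999803 11684743121/5081999803; -4312367385/5081999803 11684743121/5081999803 5487208831/5081999803]

step 0: x̄ = F·x = [-2, -11, -14]
step 0: P̄ = F·P·Fᵀ + Q = [51 24 -8; 24 39 11; -8 11 36]
step 0: y = z − H·x̄ = [2, 49]
step 0: S = H·P̄·Hᵀ + R = [1056 -429; -429 642]
step 0: K = P̄·Hᵀ·S⁻¹ = [-27991/164637 1307/14967; -12377/164637 1696/14967; 27848/164637 3650/14967]
step 0: x' = x̄ + K·y = [319217/164637, -921617/164637, -281872/164637]
step 0: P' = (I − K·H)·P̄ = [467807/164637 -1141145/164637 -453430/164637; -1141145/164637 2877707/164637 1159801/164637; -453430/164637 1159801/164637 493580/164637]
step 1: x̄ = F·x = [1768544/164637, 307060/18293, 66642/18293]
step 1: P̄ = F·P·Fᵀ + Q = [12372095/164637 2054714/18293 640854/18293; 2054714/18293 3346252/18293 1028509/18293; 640854/18293 1028509/18293 426729/18293]
step 1: y = z − H·x̄ = [3265931/54879, -220291/4989]
step 1: S = H·P̄·Hᵀ + R = [36220560/18293 -2748511/1663; -2748511/1663 2527537/1663]
step 1: K = P̄·Hᵀ·S⁻¹ = [-572267196/5081999803 1448813785/15245999409; -1126664079/5081999803 465551364/5081999803; 542033575/5081999803 1174841446/5081999803]
step 1: x' = x̄ + K·y = [-789508313/5081999803, -2301337387/5081999803, -1104408217/5081999803]
step 1: P' = (I − K·H)·P̄ = [14385915940/15245999409 -11219191757/5081999803 -4312367385/5081999803; -11219191757/5081999803 29076862796/5081999803 11684743121/5081999803; -4312367385/5081999803 11684743121/5081999803 5487208831/5081999803]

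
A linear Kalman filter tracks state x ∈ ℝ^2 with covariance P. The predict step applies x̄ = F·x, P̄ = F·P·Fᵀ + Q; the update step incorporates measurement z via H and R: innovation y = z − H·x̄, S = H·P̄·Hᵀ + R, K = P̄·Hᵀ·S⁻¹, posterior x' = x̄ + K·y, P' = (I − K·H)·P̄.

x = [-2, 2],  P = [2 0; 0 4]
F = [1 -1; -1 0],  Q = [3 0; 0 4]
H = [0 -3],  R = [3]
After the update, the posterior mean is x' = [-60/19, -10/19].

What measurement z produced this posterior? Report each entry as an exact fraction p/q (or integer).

x̄ = F·x = [-4, 2]
P̄ = F·P·Fᵀ + Q = [9 -2; -2 6]
S = H·P̄·Hᵀ + R = [57]
K = P̄·Hᵀ·S⁻¹ = [2/19; -6/19]
x' − x̄ = [16/19, -48/19] = K·y
y = (KᵀK)⁻¹·Kᵀ·(x' − x̄) = [8]
z = y + H·x̄ = [8] + [-6] = [2]

z = [2]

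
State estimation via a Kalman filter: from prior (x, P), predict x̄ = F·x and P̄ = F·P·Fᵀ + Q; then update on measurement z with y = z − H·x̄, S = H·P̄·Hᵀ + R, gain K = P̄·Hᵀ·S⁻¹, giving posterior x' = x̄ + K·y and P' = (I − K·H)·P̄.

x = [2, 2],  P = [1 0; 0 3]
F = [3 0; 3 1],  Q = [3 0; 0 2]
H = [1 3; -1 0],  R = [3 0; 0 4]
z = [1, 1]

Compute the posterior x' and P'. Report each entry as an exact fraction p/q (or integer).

x̄ = F·x = [6, 8]
P̄ = F·P·Fᵀ + Q = [12 9; 9 14]
y = z − H·x̄ = [-29, 7]
S = H·P̄·Hᵀ + R = [195 -39; -39 16]
K = P̄·Hᵀ·S⁻¹ = [4/41 -21/41; 155/533 6/41]
x' = x̄ + K·y = [-17/41, 315/533]
P' = (I − K·H)·P̄ = [84/41 -24/41; -24/41 259/533]

x' = [-17/41, 315/533]
P' = [84/41 -24/41; -24/41 259/533]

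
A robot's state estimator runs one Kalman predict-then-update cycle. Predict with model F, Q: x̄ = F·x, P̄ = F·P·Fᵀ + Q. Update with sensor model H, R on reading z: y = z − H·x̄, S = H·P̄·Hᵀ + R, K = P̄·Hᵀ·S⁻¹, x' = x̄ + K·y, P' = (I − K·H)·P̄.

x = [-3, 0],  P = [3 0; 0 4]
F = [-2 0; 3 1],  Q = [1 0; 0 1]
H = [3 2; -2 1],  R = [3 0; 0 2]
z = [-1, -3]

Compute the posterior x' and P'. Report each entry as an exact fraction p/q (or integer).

x' = [403/504, -137/84]
P' = [109/504 -11/84; -11/84 41/70]

x̄ = F·x = [6, -9]
P̄ = F·P·Fᵀ + Q = [13 -18; -18 32]
y = z − H·x̄ = [-1, 18]
S = H·P̄·Hᵀ + R = [32 4; 4 158]
K = P̄·Hᵀ·S⁻¹ = [65/504 -71/252; 109/420 89/210]
x' = x̄ + K·y = [403/504, -137/84]
P' = (I − K·H)·P̄ = [109/504 -11/84; -11/84 41/70]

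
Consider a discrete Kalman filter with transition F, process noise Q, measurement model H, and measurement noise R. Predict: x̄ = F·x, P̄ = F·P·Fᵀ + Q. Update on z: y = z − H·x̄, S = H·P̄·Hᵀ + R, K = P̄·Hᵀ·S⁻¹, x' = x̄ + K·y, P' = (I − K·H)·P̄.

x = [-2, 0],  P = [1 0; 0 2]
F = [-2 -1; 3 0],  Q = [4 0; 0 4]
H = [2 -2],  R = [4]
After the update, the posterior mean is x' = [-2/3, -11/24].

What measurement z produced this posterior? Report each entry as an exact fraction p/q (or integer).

z = [-1]

x̄ = F·x = [4, -6]
P̄ = F·P·Fᵀ + Q = [10 -6; -6 13]
S = H·P̄·Hᵀ + R = [144]
K = P̄·Hᵀ·S⁻¹ = [2/9; -19/72]
x' − x̄ = [-14/3, 133/24] = K·y
y = (KᵀK)⁻¹·Kᵀ·(x' − x̄) = [-21]
z = y + H·x̄ = [-21] + [20] = [-1]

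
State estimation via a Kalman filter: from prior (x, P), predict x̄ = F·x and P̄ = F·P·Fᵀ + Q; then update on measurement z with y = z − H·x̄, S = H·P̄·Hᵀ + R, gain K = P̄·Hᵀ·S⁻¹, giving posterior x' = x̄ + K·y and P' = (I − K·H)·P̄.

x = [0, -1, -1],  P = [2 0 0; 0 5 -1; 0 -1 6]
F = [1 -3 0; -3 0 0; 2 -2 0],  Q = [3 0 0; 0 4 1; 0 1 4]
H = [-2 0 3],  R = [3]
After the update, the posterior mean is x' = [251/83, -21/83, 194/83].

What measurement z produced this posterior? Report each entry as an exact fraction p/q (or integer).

z = [1]

x̄ = F·x = [3, 0, 2]
P̄ = F·P·Fᵀ + Q = [50 -6 34; -6 22 -11; 34 -11 32]
S = H·P̄·Hᵀ + R = [83]
K = P̄·Hᵀ·S⁻¹ = [2/83; -21/83; 28/83]
x' − x̄ = [2/83, -21/83, 28/83] = K·y
y = (KᵀK)⁻¹·Kᵀ·(x' − x̄) = [1]
z = y + H·x̄ = [1] + [0] = [1]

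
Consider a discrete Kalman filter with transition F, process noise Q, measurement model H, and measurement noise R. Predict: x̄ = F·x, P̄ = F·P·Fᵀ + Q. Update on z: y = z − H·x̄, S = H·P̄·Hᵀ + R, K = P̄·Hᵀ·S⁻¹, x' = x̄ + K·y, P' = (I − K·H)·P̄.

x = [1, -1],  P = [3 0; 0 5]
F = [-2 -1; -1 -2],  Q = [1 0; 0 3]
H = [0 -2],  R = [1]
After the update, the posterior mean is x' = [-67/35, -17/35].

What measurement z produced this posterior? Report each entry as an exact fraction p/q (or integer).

z = [1]

x̄ = F·x = [-1, 1]
P̄ = F·P·Fᵀ + Q = [18 16; 16 26]
S = H·P̄·Hᵀ + R = [105]
K = P̄·Hᵀ·S⁻¹ = [-32/105; -52/105]
x' − x̄ = [-32/35, -52/35] = K·y
y = (KᵀK)⁻¹·Kᵀ·(x' − x̄) = [3]
z = y + H·x̄ = [3] + [-2] = [1]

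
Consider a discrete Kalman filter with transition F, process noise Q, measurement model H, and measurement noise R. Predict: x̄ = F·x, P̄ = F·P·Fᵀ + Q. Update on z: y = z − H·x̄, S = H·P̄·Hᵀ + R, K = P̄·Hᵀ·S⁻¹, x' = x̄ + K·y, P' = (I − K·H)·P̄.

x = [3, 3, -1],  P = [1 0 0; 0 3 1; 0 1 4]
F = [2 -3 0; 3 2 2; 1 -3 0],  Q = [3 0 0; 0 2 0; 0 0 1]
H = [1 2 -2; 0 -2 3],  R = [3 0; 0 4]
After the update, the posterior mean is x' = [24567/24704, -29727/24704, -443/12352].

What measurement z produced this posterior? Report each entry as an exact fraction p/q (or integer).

z = [-2, 2]

x̄ = F·x = [-3, 13, -6]
P̄ = F·P·Fᵀ + Q = [34 -18 29; -18 47 -21; 29 -21 29]
S = H·P̄·Hᵀ + R = [321 -449; -449 705]
K = P̄·Hᵀ·S⁻¹ = [12927/24704 12543/24704; 12697/24704 2585/24704; 3933/12352 4765/12352]
x' − x̄ = [98679/24704, -350879/24704, 73669/12352] = K·y
y = (KᵀK)⁻¹·Kᵀ·(x' − x̄) = [-37, 46]
z = y + H·x̄ = [-37, 46] + [35, -44] = [-2, 2]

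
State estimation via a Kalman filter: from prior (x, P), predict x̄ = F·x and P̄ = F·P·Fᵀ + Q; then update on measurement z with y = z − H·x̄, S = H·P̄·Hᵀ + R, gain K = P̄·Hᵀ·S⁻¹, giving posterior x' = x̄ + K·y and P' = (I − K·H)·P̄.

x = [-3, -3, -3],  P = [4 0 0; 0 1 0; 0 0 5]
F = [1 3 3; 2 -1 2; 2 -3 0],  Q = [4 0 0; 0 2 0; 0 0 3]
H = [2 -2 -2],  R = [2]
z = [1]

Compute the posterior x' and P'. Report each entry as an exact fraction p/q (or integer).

x̄ = F·x = [-21, -9, 3]
P̄ = F·P·Fᵀ + Q = [62 35 -1; 35 39 19; -1 19 28]
y = z − H·x̄ = [31]
S = H·P̄·Hᵀ + R = [398]
K = P̄·Hᵀ·S⁻¹ = [28/199; -23/199; -48/199]
x' = x̄ + K·y = [-3311/199, -2504/199, -891/199]
P' = (I − K·H)·P̄ = [10770/199 8253/199 2489/199; 8253/199 6703/199 1573/199; 2489/199 1573/199 964/199]

x' = [-3311/199, -2504/199, -891/199]
P' = [10770/199 8253/199 2489/199; 8253/199 6703/199 1573/199; 2489/199 1573/199 964/199]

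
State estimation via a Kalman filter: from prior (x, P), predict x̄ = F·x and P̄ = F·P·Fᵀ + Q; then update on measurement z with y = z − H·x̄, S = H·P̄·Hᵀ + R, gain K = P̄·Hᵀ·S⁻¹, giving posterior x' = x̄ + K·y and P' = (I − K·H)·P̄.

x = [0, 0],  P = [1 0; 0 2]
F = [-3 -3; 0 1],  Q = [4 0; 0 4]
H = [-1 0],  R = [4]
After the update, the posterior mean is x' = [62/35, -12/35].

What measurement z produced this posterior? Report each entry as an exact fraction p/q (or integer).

x̄ = F·x = [0, 0]
P̄ = F·P·Fᵀ + Q = [31 -6; -6 6]
S = H·P̄·Hᵀ + R = [35]
K = P̄·Hᵀ·S⁻¹ = [-31/35; 6/35]
x' − x̄ = [62/35, -12/35] = K·y
y = (KᵀK)⁻¹·Kᵀ·(x' − x̄) = [-2]
z = y + H·x̄ = [-2] + [0] = [-2]

z = [-2]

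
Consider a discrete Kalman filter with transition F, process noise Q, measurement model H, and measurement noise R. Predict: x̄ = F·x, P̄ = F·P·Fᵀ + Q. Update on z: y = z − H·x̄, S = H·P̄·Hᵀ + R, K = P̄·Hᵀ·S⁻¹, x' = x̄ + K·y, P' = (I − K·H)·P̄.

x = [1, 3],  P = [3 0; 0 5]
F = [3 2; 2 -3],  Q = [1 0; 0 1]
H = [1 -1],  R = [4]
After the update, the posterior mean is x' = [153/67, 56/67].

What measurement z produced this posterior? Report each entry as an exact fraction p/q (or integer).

z = [1]

x̄ = F·x = [9, -7]
P̄ = F·P·Fᵀ + Q = [48 -12; -12 58]
S = H·P̄·Hᵀ + R = [134]
K = P̄·Hᵀ·S⁻¹ = [30/67; -35/67]
x' − x̄ = [-450/67, 525/67] = K·y
y = (KᵀK)⁻¹·Kᵀ·(x' − x̄) = [-15]
z = y + H·x̄ = [-15] + [16] = [1]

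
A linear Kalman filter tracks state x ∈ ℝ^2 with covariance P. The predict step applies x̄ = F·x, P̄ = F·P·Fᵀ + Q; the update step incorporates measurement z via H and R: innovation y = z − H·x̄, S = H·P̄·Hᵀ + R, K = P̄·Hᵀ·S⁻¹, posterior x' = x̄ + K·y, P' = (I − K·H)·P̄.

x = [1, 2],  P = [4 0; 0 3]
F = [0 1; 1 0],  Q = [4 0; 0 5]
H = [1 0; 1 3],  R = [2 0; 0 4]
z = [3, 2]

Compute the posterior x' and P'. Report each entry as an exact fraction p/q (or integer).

x̄ = F·x = [2, 1]
P̄ = F·P·Fᵀ + Q = [7 0; 0 9]
y = z − H·x̄ = [1, -3]
S = H·P̄·Hᵀ + R = [9 7; 7 92]
K = P̄·Hᵀ·S⁻¹ = [595/779 14/779; -189/779 243/779]
x' = x̄ + K·y = [2111/779, -139/779]
P' = (I − K·H)·P̄ = [1190/779 -378/779; -378/779 450/779]

x' = [2111/779, -139/779]
P' = [1190/779 -378/779; -378/779 450/779]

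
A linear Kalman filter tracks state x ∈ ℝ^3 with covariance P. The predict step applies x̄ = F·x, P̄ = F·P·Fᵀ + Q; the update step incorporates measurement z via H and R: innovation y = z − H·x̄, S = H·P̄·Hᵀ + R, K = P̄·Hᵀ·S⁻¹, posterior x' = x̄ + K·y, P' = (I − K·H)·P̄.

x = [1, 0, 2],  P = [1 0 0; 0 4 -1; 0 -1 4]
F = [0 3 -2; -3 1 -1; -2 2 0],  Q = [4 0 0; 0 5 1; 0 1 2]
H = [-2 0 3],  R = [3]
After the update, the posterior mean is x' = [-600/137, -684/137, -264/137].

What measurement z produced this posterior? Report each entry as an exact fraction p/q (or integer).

x̄ = F·x = [-4, -5, -2]
P̄ = F·P·Fᵀ + Q = [68 25 28; 25 24 17; 28 17 22]
S = H·P̄·Hᵀ + R = [137]
K = P̄·Hᵀ·S⁻¹ = [-52/137; 1/137; 10/137]
x' − x̄ = [-52/137, 1/137, 10/137] = K·y
y = (KᵀK)⁻¹·Kᵀ·(x' − x̄) = [1]
z = y + H·x̄ = [1] + [2] = [3]

z = [3]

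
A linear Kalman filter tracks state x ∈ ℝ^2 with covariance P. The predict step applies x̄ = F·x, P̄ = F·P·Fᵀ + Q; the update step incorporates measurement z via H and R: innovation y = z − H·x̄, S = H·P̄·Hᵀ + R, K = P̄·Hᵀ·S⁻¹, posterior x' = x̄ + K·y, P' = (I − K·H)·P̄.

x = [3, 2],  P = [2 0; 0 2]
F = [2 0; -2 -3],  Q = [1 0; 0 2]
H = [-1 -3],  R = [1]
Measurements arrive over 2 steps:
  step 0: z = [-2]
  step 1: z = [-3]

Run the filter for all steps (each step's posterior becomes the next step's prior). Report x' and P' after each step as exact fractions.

step 0: x' = [402/107, -68/107], P' = [1701/214 -286/107; -286/107 108/107]
step 1: x' = [10269/3904, 21/1952], P' = [105605/3904 -17859/1952; -17859/1952 3125/976]

step 0: x̄ = F·x = [6, -12]
step 0: P̄ = F·P·Fᵀ + Q = [9 -8; -8 28]
step 0: y = z − H·x̄ = [-32]
step 0: S = H·P̄·Hᵀ + R = [214]
step 0: K = P̄·Hᵀ·S⁻¹ = [15/214; -38/107]
step 0: x' = x̄ + K·y = [402/107, -68/107]
step 0: P' = (I − K·H)·P̄ = [1701/214 -286/107; -286/107 108/107]
step 1: x̄ = F·x = [804/107, -600/107]
step 1: P̄ = F·P·Fᵀ + Q = [3509/107 -1686/107; -1686/107 1156/107]
step 1: y = z − H·x̄ = [-1317/107]
step 1: S = H·P̄·Hᵀ + R = [3904/107]
step 1: K = P̄·Hᵀ·S⁻¹ = [1549/3904; -891/1952]
step 1: x' = x̄ + K·y = [10269/3904, 21/1952]
step 1: P' = (I − K·H)·P̄ = [105605/3904 -17859/1952; -17859/1952 3125/976]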